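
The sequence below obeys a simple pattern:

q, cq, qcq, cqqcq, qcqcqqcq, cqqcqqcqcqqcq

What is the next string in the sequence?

qcqcqqcqcqqcqqcqcqqcq

This is a Fibonacci-style word recurrence s(k) = s(k−2)·s(k−1): e.g. q·cq = qcq.
Continuing: qcqcqqcq · cqqcqqcqcqqcq gives term 7.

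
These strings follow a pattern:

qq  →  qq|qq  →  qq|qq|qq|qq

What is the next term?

s(k+1) = s(k)·|·s(k) — each term doubles the last with '|' between the halves.
Doubling qq|qq|qq|qq with '|' between the halves:

qq|qq|qq|qq|qq|qq|qq|qq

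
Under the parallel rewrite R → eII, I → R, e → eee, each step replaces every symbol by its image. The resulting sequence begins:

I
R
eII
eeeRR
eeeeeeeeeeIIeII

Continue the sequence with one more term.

Rewriting the 15 symbols of eeeeeeeeeeIIeII one by one yields eee eee eee eee eee eee eee eee eee eee R R eee R R; concatenated:

eeeeeeeeeeeeeeeeeeeeeeeeeeeeeeRReeeRR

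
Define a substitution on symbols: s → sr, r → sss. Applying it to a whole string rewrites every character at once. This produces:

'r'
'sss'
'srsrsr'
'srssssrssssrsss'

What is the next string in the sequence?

srssssrsrsrsrssssrsrsrsrssssrsrsr

φ(srssssrssssrsss) expands symbol-by-symbol to sr sss sr sr sr sr sss sr sr sr sr sss sr sr sr; joining the 15 pieces gives the next term.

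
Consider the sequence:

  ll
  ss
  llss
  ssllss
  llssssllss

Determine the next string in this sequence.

ssllssllssssllss

This is a Fibonacci-style word recurrence s(k) = s(k−2)·s(k−1): e.g. ll·ss = llss.
The next term joins ssllss and llssssllss.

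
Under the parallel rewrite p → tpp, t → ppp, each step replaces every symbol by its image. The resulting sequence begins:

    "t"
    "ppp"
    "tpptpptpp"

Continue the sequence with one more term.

Rewriting each symbol of tpptpptpp: t→ppp, p→tpp, p→tpp, t→ppp, p→tpp, p→tpp, t→ppp, p→tpp, p→tpp, which concatenates to ppp tpp tpp ppp tpp tpp ppp tpp tpp.

ppptpptppppptpptppppptpptpp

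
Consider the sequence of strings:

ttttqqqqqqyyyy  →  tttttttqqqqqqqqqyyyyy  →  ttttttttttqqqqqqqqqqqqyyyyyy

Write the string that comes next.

Reading off run lengths: t runs 4, 7, 10; q runs 6, 9, 12; y runs 4, 5, 6 — each is linear in n, where the shown terms are n = 2, 3, 4.
At n = 5 the blocks have lengths 13, 15, 7.

tttttttttttttqqqqqqqqqqqqqqqyyyyyyy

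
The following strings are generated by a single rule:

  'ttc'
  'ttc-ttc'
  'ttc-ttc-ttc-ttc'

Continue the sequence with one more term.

Each string is two copies of the previous one joined by '-'.
Doubling ttc-ttc-ttc-ttc with '-' between the halves:

ttc-ttc-ttc-ttc-ttc-ttc-ttc-ttc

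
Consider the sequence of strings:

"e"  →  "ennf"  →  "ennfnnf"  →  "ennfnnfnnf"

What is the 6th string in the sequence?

Every step adds nnf to the end: s(k+1) = s(k)·nnf.
From ennfnnfnnf, 2 further steps: ennfnnfnnf → ennfnnfnnfnnf → (answer).

ennfnnfnnfnnfnnf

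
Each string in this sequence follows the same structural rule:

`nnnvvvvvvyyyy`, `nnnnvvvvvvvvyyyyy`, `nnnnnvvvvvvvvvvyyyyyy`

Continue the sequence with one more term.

nnnnnnvvvvvvvvvvvvyyyyyyy

Reading off run lengths: n runs 3, 4, 5; v runs 6, 8, 10; y runs 4, 5, 6 — each is linear in n, where the shown terms are n = 3, 4, 5.
At n = 6 the blocks have lengths 6, 12, 7.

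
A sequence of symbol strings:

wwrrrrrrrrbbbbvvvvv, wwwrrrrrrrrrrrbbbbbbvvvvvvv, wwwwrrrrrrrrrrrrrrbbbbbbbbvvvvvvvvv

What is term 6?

wwwwwwwrrrrrrrrrrrrrrrrrrrrrrrbbbbbbbbbbbbbbvvvvvvvvvvvvvvv

Reading off run lengths: w runs 2, 3, 4; r runs 8, 11, 14; b runs 4, 6, 8; v runs 5, 7, 9 — each is linear in n, where the shown terms are n = 2, 3, 4.
Setting n = 7 gives 7, 23, 14, 15 characters in each block.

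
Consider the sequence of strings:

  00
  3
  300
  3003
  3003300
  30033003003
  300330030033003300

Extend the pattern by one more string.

From term 3 onward, concatenate the last term with the second-to-last: 3·00 = 300, 300·3 = 3003, …
So term 8 is 300330030033003300·30033003003.

30033003003300330030033003003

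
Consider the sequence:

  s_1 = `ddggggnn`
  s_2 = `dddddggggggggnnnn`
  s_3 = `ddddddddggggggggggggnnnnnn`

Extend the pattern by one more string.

Each string has the form d^{3n-1} g^{4n} n^{2n} (n = 1, 2, …).
For the next term, n = 4, so the run lengths are 11, 16, 8.

dddddddddddggggggggggggggggnnnnnnnn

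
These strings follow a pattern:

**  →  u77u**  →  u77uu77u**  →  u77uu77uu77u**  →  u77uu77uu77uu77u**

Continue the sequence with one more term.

Every step adds u77u at the front: s(k+1) = u77u·s(k).
Applying this once more to u77uu77uu77uu77u**:

u77uu77uu77uu77uu77u**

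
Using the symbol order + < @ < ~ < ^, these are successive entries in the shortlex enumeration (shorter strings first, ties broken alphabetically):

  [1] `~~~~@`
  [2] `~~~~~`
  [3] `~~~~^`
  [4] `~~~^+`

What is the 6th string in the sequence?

~~~^~

Stepping forward 2 times from ~~~^+: ~~~^+ → ~~~^@, then the target.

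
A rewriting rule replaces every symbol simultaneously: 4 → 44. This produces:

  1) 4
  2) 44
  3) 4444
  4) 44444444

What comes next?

Expanding 44444444: 4→44, 4→44, 4→44, 4→44, 4→44, 4→44, 4→44, 4→44. Concatenated: 44 44 44 44 44 44 44 44.

4444444444444444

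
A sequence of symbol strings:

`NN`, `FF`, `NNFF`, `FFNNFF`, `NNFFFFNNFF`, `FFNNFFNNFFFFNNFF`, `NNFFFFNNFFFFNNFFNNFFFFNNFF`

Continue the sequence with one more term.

FFNNFFNNFFFFNNFFNNFFFFNNFFFFNNFFNNFFFFNNFF

Each term (from the third on) is the two preceding terms concatenated in order: term 3 = NN·FF = NNFF.
The next term joins FFNNFFNNFFFFNNFF and NNFFFFNNFFFFNNFFNNFFFFNNFF.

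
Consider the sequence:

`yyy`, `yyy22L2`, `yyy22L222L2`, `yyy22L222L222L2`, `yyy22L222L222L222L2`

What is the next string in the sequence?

Every step adds 22L2 to the end: s(k+1) = s(k)·22L2.
Applying this once more to yyy22L222L222L222L2:

yyy22L222L222L222L222L2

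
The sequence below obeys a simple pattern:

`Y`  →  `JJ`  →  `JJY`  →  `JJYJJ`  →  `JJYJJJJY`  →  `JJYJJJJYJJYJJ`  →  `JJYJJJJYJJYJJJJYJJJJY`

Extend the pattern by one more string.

Each term (from the third on) is the previous term followed by the one before it: term 3 = JJ·Y = JJY.
The next term joins JJYJJJJYJJYJJJJYJJJJY and JJYJJJJYJJYJJ.

JJYJJJJYJJYJJJJYJJJJYJJYJJJJYJJYJJ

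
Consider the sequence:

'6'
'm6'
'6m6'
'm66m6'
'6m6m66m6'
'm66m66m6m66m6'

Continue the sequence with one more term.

6m6m66m6m66m66m6m66m6

This is a Fibonacci-style word recurrence s(k) = s(k−2)·s(k−1): e.g. 6·m6 = 6m6.
So term 7 is 6m6m66m6·m66m66m6m66m6.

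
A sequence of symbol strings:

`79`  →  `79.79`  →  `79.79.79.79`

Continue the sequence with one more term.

79.79.79.79.79.79.79.79

Each string is two copies of the previous one joined by '.'.
One more doubling of 79.79.79.79 gives the answer.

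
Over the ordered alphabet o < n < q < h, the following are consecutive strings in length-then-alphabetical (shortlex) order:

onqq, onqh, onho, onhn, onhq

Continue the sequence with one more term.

onhh

Treat onhq as a base-4 numeral over the given alphabet and add one, carrying through any trailing h's.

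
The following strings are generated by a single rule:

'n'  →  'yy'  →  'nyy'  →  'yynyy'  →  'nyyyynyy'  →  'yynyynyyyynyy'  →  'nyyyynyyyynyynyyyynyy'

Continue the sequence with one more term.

From term 3 onward, concatenate the second-to-last term with the last: n·yy = nyy, yy·nyy = yynyy, …
The next term joins yynyynyyyynyy and nyyyynyyyynyynyyyynyy.

yynyynyyyynyynyyyynyyyynyynyyyynyy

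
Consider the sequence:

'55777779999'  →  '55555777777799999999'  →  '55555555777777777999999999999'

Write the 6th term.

55555555555555555777777777777777999999999999999999999999

Term n consists of 3n-1 5's, followed by 2n+3 7's, followed by 4n 9's (n = 1, 2, …).
For term 6, n = 6, so the run lengths are 17, 15, 24.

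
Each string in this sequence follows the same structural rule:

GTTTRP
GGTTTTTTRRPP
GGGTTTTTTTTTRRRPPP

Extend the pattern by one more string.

GGGGTTTTTTTTTTTTRRRRPPPP

The n-th term is n G's then 3n T's then n R's then n P's (n = 1, 2, …).
Setting n = 4 gives 4, 12, 4, 4 characters in each block.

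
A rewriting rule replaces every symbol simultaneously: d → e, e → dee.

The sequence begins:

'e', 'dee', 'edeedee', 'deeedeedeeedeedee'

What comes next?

Rewriting the 17 symbols of deeedeedeeedeedee one by one yields e dee dee dee e dee dee e dee dee dee e dee dee e dee dee; concatenated:

edeedeedeeedeedeeedeedeedeeedeedeeedeedee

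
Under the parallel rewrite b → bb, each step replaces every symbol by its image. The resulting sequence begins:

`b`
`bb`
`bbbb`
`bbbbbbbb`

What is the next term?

bbbbbbbbbbbbbbbb

Apply φ to bbbbbbbb symbol by symbol: b→bb, b→bb, b→bb, b→bb, b→bb, b→bb, b→bb, b→bb; joined: bb bb bb bb bb bb bb bb.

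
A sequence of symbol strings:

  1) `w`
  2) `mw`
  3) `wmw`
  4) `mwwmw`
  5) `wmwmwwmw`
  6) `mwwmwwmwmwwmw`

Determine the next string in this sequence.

This is a Fibonacci-style word recurrence s(k) = s(k−2)·s(k−1): e.g. w·mw = wmw.
Continuing: wmwmwwmw · mwwmwwmwmwwmw gives term 7.

wmwmwwmwmwwmwwmwmwwmw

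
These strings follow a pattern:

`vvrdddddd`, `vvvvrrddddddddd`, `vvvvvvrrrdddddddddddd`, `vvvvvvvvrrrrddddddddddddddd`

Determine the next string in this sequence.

Reading off run lengths: v runs 2, 4, 6, 8; r runs 1, 2, 3, 4; d runs 6, 9, 12, 15 — each is linear in n (n = 1, 2, …).
For the next term, n = 5, so the run lengths are 10, 5, 18.

vvvvvvvvvvrrrrrdddddddddddddddddd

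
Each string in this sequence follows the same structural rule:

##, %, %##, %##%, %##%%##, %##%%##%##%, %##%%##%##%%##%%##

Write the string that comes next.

%##%%##%##%%##%%##%##%%##%##%

From term 3 onward, concatenate the last term with the second-to-last: %·## = %##, %##·% = %##%, …
Continuing: %##%%##%##%%##%%## · %##%%##%##% gives term 8.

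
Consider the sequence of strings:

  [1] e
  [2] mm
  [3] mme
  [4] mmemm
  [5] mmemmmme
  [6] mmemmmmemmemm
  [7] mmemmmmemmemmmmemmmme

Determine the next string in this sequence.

Each term (from the third on) is the previous term followed by the one before it: term 3 = mm·e = mme.
Continuing: mmemmmmemmemmmmemmmme · mmemmmmemmemm gives term 8.

mmemmmmemmemmmmemmmmemmemmmmemmemm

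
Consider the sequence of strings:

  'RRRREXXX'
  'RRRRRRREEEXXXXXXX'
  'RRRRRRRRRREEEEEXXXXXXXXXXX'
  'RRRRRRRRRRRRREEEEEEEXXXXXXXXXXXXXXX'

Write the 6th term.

Term n consists of 3n+1 R's, followed by 2n-1 E's, followed by 4n-1 X's (n = 1, 2, …).
For term 6, n = 6, so the run lengths are 19, 11, 23.

RRRRRRRRRRRRRRRRRRREEEEEEEEEEEXXXXXXXXXXXXXXXXXXXXXXX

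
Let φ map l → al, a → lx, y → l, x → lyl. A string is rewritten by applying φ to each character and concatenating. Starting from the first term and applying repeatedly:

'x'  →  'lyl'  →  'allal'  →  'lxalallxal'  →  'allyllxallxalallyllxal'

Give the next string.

Rewriting the 22 symbols of allyllxallxalallyllxal one by one yields lx al al l al al lyl lx al al lyl lx al lx al al l al al lyl lx al; concatenated:

lxalallalallyllxalallyllxallxalallalallyllxal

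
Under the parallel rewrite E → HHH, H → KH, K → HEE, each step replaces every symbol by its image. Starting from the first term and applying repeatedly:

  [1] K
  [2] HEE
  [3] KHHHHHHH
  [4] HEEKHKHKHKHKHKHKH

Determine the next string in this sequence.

Replace each of the 17 characters of HEEKHKHKHKHKHKHKH in place — KH HHH HHH HEE KH HEE KH HEE KH HEE KH HEE KH HEE KH HEE KH — and concatenate.

KHHHHHHHHEEKHHEEKHHEEKHHEEKHHEEKHHEEKHHEEKH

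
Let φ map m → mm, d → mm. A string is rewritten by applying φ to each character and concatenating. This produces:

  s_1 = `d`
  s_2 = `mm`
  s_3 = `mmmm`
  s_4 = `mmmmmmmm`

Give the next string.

mmmmmmmmmmmmmmmm

Rewriting each symbol of mmmmmmmm: m→mm, m→mm, m→mm, m→mm, m→mm, m→mm, m→mm, m→mm, which concatenates to mm mm mm mm mm mm mm mm.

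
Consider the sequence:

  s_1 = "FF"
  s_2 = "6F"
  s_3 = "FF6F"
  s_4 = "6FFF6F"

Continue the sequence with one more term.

This is a Fibonacci-style word recurrence s(k) = s(k−2)·s(k−1): e.g. FF·6F = FF6F.
The next term joins FF6F and 6FFF6F.

FF6F6FFF6F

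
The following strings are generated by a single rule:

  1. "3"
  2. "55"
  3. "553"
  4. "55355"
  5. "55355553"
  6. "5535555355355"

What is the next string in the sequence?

Each term (from the third on) is the previous term followed by the one before it: term 3 = 55·3 = 553.
So term 7 is 5535555355355·55355553.

553555535535555355553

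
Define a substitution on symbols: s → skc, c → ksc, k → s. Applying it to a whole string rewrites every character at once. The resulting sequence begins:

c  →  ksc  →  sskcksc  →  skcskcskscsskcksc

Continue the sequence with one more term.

Rewriting the 17 symbols of skcskcskscsskcksc one by one yields skc s ksc skc s ksc skc s skc ksc skc skc s ksc s skc ksc; concatenated:

skcskscskcskscskcsskckscskcskcskscsskcksc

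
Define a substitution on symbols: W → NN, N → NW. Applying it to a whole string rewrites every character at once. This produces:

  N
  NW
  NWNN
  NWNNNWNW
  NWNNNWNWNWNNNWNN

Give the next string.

NWNNNWNWNWNNNWNNNWNNNWNWNWNNNWNW

Applying the rule to each of the 16 symbols of NWNNNWNWNWNNNWNN gives the pieces NW NN NW NW NW NN NW NN NW NN NW NW NW NN NW NW, which concatenate to the answer.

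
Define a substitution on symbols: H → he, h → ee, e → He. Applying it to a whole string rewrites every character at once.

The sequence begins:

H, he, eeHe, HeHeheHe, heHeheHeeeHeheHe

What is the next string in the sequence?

φ(heHeheHeeeHeheHe) expands symbol-by-symbol to ee He he He ee He he He He He he He ee He he He; joining the 16 pieces gives the next term.

eeHeheHeeeHeheHeHeHeheHeeeHeheHe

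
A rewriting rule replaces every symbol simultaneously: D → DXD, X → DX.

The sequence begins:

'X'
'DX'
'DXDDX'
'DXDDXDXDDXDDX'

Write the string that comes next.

Rewriting the 13 symbols of DXDDXDXDDXDDX one by one yields DXD DX DXD DXD DX DXD DX DXD DXD DX DXD DXD DX; concatenated:

DXDDXDXDDXDDXDXDDXDXDDXDDXDXDDXDDX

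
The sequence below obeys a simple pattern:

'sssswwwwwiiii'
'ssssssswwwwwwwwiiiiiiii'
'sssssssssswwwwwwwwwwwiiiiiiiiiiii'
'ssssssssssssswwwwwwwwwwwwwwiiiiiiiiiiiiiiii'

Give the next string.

sssssssssssssssswwwwwwwwwwwwwwwwwiiiiiiiiiiiiiiiiiiii

Term n consists of 3n+1 s's, followed by 3n+2 w's, followed by 4n i's (n = 1, 2, …).
At n = 5 the blocks have lengths 16, 17, 20.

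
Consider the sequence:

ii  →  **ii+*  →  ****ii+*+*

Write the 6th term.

**********ii+*+*+*+*+*

Each term wraps the previous one in ** on the left and +* on the right.
From ****ii+*+*, 3 further steps: ****ii+*+* → ******ii+*+*+* → ********ii+*+*+*+* → (answer).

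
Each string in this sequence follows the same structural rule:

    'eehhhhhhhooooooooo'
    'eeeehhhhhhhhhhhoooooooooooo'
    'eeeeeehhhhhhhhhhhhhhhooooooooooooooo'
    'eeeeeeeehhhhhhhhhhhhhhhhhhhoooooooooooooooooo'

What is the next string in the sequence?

eeeeeeeeeehhhhhhhhhhhhhhhhhhhhhhhooooooooooooooooooooo

Each string has the form e^{2n-2} h^{4n-1} o^{3n+3}, where the shown terms are n = 2, 3, 4, 5.
At n = 6 the blocks have lengths 10, 23, 21.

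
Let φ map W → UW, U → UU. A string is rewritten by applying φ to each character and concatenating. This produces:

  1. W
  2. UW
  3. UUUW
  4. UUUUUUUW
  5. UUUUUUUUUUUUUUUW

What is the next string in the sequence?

UUUUUUUUUUUUUUUUUUUUUUUUUUUUUUUW

φ(UUUUUUUUUUUUUUUW) expands symbol-by-symbol to UU UU UU UU UU UU UU UU UU UU UU UU UU UU UU UW; joining the 16 pieces gives the next term.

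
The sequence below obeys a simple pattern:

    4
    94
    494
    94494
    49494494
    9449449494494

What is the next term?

Each term (from the third on) is the two preceding terms concatenated in order: term 3 = 4·94 = 494.
Continuing: 49494494 · 9449449494494 gives term 7.

494944949449449494494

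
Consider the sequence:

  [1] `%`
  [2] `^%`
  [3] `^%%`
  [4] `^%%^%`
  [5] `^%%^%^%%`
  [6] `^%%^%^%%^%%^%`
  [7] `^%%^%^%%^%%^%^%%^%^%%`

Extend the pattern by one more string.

^%%^%^%%^%%^%^%%^%^%%^%%^%^%%^%%^%

This is a Fibonacci-style word recurrence s(k) = s(k−1)·s(k−2): e.g. ^%·% = ^%%.
Continuing: ^%%^%^%%^%%^%^%%^%^%% · ^%%^%^%%^%%^% gives term 8.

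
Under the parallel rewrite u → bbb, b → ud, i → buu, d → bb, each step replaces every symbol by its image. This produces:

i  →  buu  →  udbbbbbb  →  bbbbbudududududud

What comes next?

Replace each of the 17 characters of bbbbbudududududud in place — ud ud ud ud ud bbb bb bbb bb bbb bb bbb bb bbb bb bbb bb — and concatenate.

udududududbbbbbbbbbbbbbbbbbbbbbbbbbbbbbb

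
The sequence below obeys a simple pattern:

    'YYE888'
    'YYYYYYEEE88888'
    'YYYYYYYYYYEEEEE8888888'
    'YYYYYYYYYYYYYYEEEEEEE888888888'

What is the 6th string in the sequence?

YYYYYYYYYYYYYYYYYYYYYYEEEEEEEEEEE8888888888888

The n-th term is 4n-2 Y's then 2n-1 E's then 2n+1 8's (n = 1, 2, …).
For term 6, n = 6, so the run lengths are 22, 11, 13.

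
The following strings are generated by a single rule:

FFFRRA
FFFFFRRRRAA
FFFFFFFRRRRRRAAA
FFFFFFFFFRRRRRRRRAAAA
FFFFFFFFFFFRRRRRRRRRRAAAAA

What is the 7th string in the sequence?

Reading off run lengths: F runs 3, 5, 7, 9, 11; R runs 2, 4, 6, 8, 10; A runs 1, 2, 3, 4, 5 — each is linear in n (n = 1, 2, …).
For term 7, n = 7, so the run lengths are 15, 14, 7.

FFFFFFFFFFFFFFFRRRRRRRRRRRRRRAAAAAAA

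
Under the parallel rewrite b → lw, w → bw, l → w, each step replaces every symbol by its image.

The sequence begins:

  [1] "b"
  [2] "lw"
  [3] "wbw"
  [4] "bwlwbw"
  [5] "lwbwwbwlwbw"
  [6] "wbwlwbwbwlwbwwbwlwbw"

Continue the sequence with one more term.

bwlwbwwbwlwbwlwbwwbwlwbwbwlwbwwbwlwbw

Replace each of the 20 characters of wbwlwbwbwlwbwwbwlwbw in place — bw lw bw w bw lw bw lw bw w bw lw bw bw lw bw w bw lw bw — and concatenate.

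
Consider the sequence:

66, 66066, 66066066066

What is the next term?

66066066066066066066066

Every step duplicates the string with '0' between the halves.
So the next term is two copies of 66066066066 with '0' between the halves.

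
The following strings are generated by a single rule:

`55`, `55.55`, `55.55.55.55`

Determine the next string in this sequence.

Every step duplicates the string with '.' between the halves.
Doubling 55.55.55.55 with '.' between the halves:

55.55.55.55.55.55.55.55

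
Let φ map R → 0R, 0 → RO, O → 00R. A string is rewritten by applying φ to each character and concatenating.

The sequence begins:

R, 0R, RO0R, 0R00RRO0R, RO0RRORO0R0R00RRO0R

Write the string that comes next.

Rewriting the 19 symbols of RO0RRORO0R0R00RRO0R one by one yields 0R 00R RO 0R 0R 00R 0R 00R RO 0R RO 0R RO RO 0R 0R 00R RO 0R; concatenated:

0R00RRO0R0R00R0R00RRO0RRO0RRORO0R0R00RRO0R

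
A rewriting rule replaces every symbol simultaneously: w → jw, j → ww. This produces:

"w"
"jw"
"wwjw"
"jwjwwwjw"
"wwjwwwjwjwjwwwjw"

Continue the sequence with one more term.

jwjwwwjwjwjwwwjwwwjwwwjwjwjwwwjw

Applying the rule to each of the 16 symbols of wwjwwwjwjwjwwwjw gives the pieces jw jw ww jw jw jw ww jw ww jw ww jw jw jw ww jw, which concatenate to the answer.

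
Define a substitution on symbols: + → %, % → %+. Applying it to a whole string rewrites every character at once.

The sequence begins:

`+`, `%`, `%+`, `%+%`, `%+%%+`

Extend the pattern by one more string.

%+%%+%+%

Apply φ to %+%%+ symbol by symbol: %→%+, +→%, %→%+, %→%+, +→%; joined: %+ % %+ %+ %.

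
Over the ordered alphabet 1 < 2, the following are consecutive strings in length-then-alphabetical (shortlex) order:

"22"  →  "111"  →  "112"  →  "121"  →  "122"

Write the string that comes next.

The successor of 122 increments the rightmost position that isn't already 2 and resets every position after it to 1.

211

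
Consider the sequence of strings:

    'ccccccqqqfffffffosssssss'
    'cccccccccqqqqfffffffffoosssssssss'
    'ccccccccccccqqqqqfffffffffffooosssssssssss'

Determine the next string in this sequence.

cccccccccccccccqqqqqqfffffffffffffoooosssssssssssss

The n-th term is 3n c's then n+1 q's then 2n+3 f's then n-1 o's then 2n+3 s's, where the shown terms are n = 2, 3, 4.
At n = 5 the blocks have lengths 15, 6, 13, 4, 13.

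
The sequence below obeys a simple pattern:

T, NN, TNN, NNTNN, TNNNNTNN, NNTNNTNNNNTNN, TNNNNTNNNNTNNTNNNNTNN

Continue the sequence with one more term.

NNTNNTNNNNTNNTNNNNTNNNNTNNTNNNNTNN

From term 3 onward, concatenate the second-to-last term with the last: T·NN = TNN, NN·TNN = NNTNN, …
The next term joins NNTNNTNNNNTNN and TNNNNTNNNNTNNTNNNNTNN.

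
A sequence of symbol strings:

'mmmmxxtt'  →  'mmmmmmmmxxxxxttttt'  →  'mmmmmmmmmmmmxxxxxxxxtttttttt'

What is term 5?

mmmmmmmmmmmmmmmmmmmmxxxxxxxxxxxxxxtttttttttttttt

Reading off run lengths: m runs 4, 8, 12; x runs 2, 5, 8; t runs 2, 5, 8 — each is linear in n (n = 1, 2, …).
For term 5, n = 5, so the run lengths are 20, 14, 14.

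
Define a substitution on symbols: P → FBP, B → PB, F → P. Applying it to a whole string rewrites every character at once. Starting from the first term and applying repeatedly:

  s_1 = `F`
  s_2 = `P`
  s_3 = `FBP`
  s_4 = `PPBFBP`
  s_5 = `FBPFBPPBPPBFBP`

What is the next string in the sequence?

PPBFBPPPBFBPFBPPBFBPFBPPBPPBFBP

φ(FBPFBPPBPPBFBP) expands symbol-by-symbol to P PB FBP P PB FBP FBP PB FBP FBP PB P PB FBP; joining the 14 pieces gives the next term.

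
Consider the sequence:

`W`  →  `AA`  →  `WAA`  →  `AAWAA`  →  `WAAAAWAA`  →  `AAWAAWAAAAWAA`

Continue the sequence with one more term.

Each term (from the third on) is the two preceding terms concatenated in order: term 3 = W·AA = WAA.
So term 7 is WAAAAWAA·AAWAAWAAAAWAA.

WAAAAWAAAAWAAWAAAAWAA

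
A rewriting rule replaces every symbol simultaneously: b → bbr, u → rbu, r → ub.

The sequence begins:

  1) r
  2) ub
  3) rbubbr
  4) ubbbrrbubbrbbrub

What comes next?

Rewriting the 16 symbols of ubbbrrbubbrbbrub one by one yields rbu bbr bbr bbr ub ub bbr rbu bbr bbr ub bbr bbr ub rbu bbr; concatenated:

rbubbrbbrbbrububbbrrbubbrbbrubbbrbbrubrbubbr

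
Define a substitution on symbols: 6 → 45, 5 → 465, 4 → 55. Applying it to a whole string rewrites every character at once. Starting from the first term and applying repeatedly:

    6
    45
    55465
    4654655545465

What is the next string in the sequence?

Rewriting the 13 symbols of 4654655545465 one by one yields 55 45 465 55 45 465 465 465 55 465 55 45 465; concatenated:

55454655545465465465554655545465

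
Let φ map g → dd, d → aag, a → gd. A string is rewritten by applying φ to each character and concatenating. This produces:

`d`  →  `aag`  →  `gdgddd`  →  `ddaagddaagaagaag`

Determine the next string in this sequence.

φ(ddaagddaagaagaag) expands symbol-by-symbol to aag aag gd gd dd aag aag gd gd dd gd gd dd gd gd dd; joining the 16 pieces gives the next term.

aagaaggdgdddaagaaggdgdddgdgdddgdgddd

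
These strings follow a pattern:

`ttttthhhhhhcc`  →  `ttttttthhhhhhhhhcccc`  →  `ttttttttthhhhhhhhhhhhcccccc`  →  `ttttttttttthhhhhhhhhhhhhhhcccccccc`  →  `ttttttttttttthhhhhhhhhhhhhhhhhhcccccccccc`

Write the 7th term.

The n-th term is 2n+1 t's then 3n h's then 2n-2 c's, where the shown terms are n = 2, 3, 4, 5, 6.
At n = 8 the blocks have lengths 17, 24, 14.

ttttttttttttttttthhhhhhhhhhhhhhhhhhhhhhhhcccccccccccccc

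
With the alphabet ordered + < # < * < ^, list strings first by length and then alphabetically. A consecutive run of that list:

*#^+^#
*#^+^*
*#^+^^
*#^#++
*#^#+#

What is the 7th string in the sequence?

Advancing 2 positions from *#^#+# through *#^#+# → *#^#+* reaches term 7.

*#^#+^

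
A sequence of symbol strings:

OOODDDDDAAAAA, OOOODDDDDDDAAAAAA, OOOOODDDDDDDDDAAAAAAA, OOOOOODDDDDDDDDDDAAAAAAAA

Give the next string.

OOOOOOODDDDDDDDDDDDDAAAAAAAAA

The n-th term is n O's then 2n-1 D's then n+2 A's, where the shown terms are n = 3, 4, 5, 6.
For the next term, n = 7, so the run lengths are 7, 13, 9.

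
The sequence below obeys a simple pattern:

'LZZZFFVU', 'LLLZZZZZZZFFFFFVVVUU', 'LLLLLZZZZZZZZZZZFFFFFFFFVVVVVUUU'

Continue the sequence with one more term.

Reading off run lengths: L runs 1, 3, 5; Z runs 3, 7, 11; F runs 2, 5, 8; V runs 1, 3, 5; U runs 1, 2, 3 — each is linear in n (n = 1, 2, …).
At n = 4 the blocks have lengths 7, 15, 11, 7, 4.

LLLLLLLZZZZZZZZZZZZZZZFFFFFFFFFFFVVVVVVVUUUU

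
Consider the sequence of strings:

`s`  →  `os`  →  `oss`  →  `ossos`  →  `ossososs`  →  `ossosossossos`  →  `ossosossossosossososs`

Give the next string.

ossosossossosossosossossosossossos

Each term (from the third on) is the previous term followed by the one before it: term 3 = os·s = oss.
The next term joins ossosossossosossososs and ossosossossos.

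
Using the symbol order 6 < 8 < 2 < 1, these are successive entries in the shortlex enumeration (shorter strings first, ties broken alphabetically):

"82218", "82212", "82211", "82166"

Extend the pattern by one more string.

82168

The successor of 82166 increments the rightmost position that isn't already 1 and resets every position after it to 6.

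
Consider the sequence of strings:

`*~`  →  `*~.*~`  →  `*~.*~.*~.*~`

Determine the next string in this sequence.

*~.*~.*~.*~.*~.*~.*~.*~

Every step duplicates the string with '.' between the halves.
So the next term is two copies of *~.*~.*~.*~ with '.' between the halves.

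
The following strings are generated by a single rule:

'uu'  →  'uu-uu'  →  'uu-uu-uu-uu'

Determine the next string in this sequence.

Every step duplicates the string with '-' between the halves.
Doubling uu-uu-uu-uu with '-' between the halves:

uu-uu-uu-uu-uu-uu-uu-uu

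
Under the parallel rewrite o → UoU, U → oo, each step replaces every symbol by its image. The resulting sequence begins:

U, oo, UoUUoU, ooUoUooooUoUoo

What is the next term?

Rewriting the 14 symbols of ooUoUooooUoUoo one by one yields UoU UoU oo UoU oo UoU UoU UoU UoU oo UoU oo UoU UoU; concatenated:

UoUUoUooUoUooUoUUoUUoUUoUooUoUooUoUUoU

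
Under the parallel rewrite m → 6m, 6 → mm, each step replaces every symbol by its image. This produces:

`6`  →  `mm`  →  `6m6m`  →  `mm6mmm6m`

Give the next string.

Apply φ to mm6mmm6m symbol by symbol: m→6m, m→6m, 6→mm, m→6m, m→6m, m→6m, 6→mm, m→6m; joined: 6m 6m mm 6m 6m 6m mm 6m.

6m6mmm6m6m6mmm6m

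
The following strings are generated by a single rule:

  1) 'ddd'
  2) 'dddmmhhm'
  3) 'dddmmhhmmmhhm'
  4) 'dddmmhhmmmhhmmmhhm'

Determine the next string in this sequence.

Each term is the previous one with mmhhm appended.
Applying this once more to dddmmhhmmmhhmmmhhm:

dddmmhhmmmhhmmmhhmmmhhm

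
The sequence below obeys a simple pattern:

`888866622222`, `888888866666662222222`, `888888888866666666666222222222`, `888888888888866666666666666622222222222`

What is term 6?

888888888888888888866666666666666666666666222222222222222

The n-th term is 3n+1 8's then 4n-1 6's then 2n+3 2's (n = 1, 2, …).
Setting n = 6 gives 19, 23, 15 characters in each block.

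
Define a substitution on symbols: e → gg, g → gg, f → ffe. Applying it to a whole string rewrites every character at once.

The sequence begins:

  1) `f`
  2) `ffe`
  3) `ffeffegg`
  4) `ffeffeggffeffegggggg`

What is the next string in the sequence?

ffeffeggffeffeggggggffeffeggffeffegggggggggggggg

φ(ffeffeggffeffegggggg) expands symbol-by-symbol to ffe ffe gg ffe ffe gg gg gg ffe ffe gg ffe ffe gg gg gg gg gg gg gg; joining the 20 pieces gives the next term.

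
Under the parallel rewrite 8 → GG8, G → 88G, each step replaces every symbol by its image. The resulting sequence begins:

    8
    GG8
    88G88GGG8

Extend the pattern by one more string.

GG8GG888GGG8GG888G88G88GGG8

Apply φ to 88G88GGG8 symbol by symbol: 8→GG8, 8→GG8, G→88G, 8→GG8, 8→GG8, G→88G, G→88G, G→88G, 8→GG8; joined: GG8 GG8 88G GG8 GG8 88G 88G 88G GG8.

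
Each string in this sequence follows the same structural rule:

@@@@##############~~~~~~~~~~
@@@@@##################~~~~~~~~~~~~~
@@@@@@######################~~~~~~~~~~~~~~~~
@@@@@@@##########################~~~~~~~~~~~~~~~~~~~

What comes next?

Each string has the form @^{n+1} #^{4n+2} ~^{3n+1}, where the shown terms are n = 3, 4, 5, 6.
For the next term, n = 7, so the run lengths are 8, 30, 22.

@@@@@@@@##############################~~~~~~~~~~~~~~~~~~~~~~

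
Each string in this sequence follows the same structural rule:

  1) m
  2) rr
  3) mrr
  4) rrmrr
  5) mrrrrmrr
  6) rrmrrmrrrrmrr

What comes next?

mrrrrmrrrrmrrmrrrrmrr

Each term (from the third on) is the two preceding terms concatenated in order: term 3 = m·rr = mrr.
So term 7 is mrrrrmrr·rrmrrmrrrrmrr.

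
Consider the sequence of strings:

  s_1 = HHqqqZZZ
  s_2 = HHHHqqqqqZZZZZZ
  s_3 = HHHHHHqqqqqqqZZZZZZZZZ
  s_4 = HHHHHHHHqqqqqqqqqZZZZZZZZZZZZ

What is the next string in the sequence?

Term n consists of 2n H's, followed by 2n+1 q's, followed by 3n Z's (n = 1, 2, …).
For the next term, n = 5, so the run lengths are 10, 11, 15.

HHHHHHHHHHqqqqqqqqqqqZZZZZZZZZZZZZZZ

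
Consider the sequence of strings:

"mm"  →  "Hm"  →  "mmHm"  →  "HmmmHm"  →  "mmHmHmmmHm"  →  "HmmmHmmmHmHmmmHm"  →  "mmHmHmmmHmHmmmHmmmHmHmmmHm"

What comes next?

From term 3 onward, concatenate the second-to-last term with the last: mm·Hm = mmHm, Hm·mmHm = HmmmHm, …
Continuing: HmmmHmmmHmHmmmHm · mmHmHmmmHmHmmmHmmmHmHmmmHm gives term 8.

HmmmHmmmHmHmmmHmmmHmHmmmHmHmmmHmmmHmHmmmHm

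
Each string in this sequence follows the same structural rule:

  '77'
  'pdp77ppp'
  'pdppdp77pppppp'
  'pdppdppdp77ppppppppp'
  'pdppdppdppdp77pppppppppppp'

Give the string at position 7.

Every step adds pdp to the front and ppp to the end of the previous string.
From pdppdppdppdp77pppppppppppp, 2 further steps: pdppdppdppdp77pppppppppppp → pdppdppdppdppdp77ppppppppppppppp → (answer).

pdppdppdppdppdppdp77pppppppppppppppppp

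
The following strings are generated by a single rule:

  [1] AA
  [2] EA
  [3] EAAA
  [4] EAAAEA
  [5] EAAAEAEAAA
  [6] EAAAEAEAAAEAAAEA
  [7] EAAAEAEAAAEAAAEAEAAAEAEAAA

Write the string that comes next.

EAAAEAEAAAEAAAEAEAAAEAEAAAEAAAEAEAAAEAAAEA

This is a Fibonacci-style word recurrence s(k) = s(k−1)·s(k−2): e.g. EA·AA = EAAA.
Continuing: EAAAEAEAAAEAAAEAEAAAEAEAAA · EAAAEAEAAAEAAAEA gives term 8.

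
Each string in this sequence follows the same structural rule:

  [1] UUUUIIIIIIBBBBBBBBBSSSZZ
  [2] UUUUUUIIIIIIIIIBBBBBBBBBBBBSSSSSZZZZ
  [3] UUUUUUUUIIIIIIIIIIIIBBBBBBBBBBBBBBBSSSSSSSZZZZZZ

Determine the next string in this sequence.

UUUUUUUUUUIIIIIIIIIIIIIIIBBBBBBBBBBBBBBBBBBSSSSSSSSSZZZZZZZZ

Reading off run lengths: U runs 4, 6, 8; I runs 6, 9, 12; B runs 9, 12, 15; S runs 3, 5, 7; Z runs 2, 4, 6 — each is linear in n, where the shown terms are n = 2, 3, 4.
For the next term, n = 5, so the run lengths are 10, 15, 18, 9, 8.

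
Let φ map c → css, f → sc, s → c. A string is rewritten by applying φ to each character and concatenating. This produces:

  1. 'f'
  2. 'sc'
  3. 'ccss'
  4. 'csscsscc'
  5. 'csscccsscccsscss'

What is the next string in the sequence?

Replace each of the 16 characters of csscccsscccsscss in place — css c c css css css c c css css css c c css c c — and concatenate.

csscccsscsscsscccsscsscsscccsscc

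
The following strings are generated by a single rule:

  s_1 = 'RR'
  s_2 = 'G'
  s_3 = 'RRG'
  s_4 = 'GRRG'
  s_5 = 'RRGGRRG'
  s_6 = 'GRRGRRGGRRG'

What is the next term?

RRGGRRGGRRGRRGGRRG

From term 3 onward, concatenate the second-to-last term with the last: RR·G = RRG, G·RRG = GRRG, …
The next term joins RRGGRRG and GRRGRRGGRRG.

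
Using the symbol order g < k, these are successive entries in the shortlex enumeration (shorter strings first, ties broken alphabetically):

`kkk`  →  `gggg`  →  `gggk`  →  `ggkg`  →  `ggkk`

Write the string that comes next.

Treat ggkk as a base-2 numeral over the given alphabet and add one, carrying through any trailing k's.

gkgg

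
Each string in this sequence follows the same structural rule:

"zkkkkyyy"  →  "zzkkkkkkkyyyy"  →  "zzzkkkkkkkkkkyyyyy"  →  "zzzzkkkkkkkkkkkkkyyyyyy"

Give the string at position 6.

zzzzzzkkkkkkkkkkkkkkkkkkkyyyyyyyy

The n-th term is n z's then 3n+1 k's then n+2 y's (n = 1, 2, …).
For term 6, n = 6, so the run lengths are 6, 19, 8.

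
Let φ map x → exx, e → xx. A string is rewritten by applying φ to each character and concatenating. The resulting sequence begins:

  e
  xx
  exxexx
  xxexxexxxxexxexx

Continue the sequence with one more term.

Rewriting the 16 symbols of xxexxexxxxexxexx one by one yields exx exx xx exx exx xx exx exx exx exx xx exx exx xx exx exx; concatenated:

exxexxxxexxexxxxexxexxexxexxxxexxexxxxexxexx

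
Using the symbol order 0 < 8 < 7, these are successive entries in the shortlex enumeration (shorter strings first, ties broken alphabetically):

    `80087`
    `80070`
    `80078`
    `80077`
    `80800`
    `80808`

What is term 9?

80888

Continuing the enumeration 3 steps past 80808: 80808 → 80807 → 80880 → (answer).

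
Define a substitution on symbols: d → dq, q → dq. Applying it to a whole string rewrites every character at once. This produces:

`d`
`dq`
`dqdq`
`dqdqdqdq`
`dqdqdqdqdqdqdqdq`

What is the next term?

Applying the rule to each of the 16 symbols of dqdqdqdqdqdqdqdq gives the pieces dq dq dq dq dq dq dq dq dq dq dq dq dq dq dq dq, which concatenate to the answer.

dqdqdqdqdqdqdqdqdqdqdqdqdqdqdqdq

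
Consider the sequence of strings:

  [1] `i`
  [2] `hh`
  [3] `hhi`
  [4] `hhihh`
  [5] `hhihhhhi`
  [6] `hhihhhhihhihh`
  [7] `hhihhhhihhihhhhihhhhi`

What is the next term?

From term 3 onward, concatenate the last term with the second-to-last: hh·i = hhi, hhi·hh = hhihh, …
So term 8 is hhihhhhihhihhhhihhhhi·hhihhhhihhihh.

hhihhhhihhihhhhihhhhihhihhhhihhihh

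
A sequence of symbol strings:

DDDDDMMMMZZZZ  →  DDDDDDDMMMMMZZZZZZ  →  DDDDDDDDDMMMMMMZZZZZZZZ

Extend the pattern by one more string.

DDDDDDDDDDDMMMMMMMZZZZZZZZZZ

Each string has the form D^{2n+1} M^{n+2} Z^{2n}, where the shown terms are n = 2, 3, 4.
For the next term, n = 5, so the run lengths are 11, 7, 10.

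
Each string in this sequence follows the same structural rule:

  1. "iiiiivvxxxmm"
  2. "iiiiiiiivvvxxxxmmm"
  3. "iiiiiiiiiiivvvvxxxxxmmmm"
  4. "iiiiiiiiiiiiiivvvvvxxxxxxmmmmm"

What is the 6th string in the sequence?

The n-th term is 3n+2 i's then n+1 v's then n+2 x's then n+1 m's (n = 1, 2, …).
Setting n = 6 gives 20, 7, 8, 7 characters in each block.

iiiiiiiiiiiiiiiiiiiivvvvvvvxxxxxxxxmmmmmmm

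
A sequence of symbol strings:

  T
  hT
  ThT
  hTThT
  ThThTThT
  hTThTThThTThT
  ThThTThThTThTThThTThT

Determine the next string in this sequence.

hTThTThThTThTThThTThThTThTThThTThT

Each term (from the third on) is the two preceding terms concatenated in order: term 3 = T·hT = ThT.
Continuing: hTThTThThTThT · ThThTThThTThTThThTThT gives term 8.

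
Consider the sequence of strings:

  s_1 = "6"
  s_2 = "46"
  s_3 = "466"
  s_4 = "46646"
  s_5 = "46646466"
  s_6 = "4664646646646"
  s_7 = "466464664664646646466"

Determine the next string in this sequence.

4664646646646466464664664646646646

This is a Fibonacci-style word recurrence s(k) = s(k−1)·s(k−2): e.g. 46·6 = 466.
Continuing: 466464664664646646466 · 4664646646646 gives term 8.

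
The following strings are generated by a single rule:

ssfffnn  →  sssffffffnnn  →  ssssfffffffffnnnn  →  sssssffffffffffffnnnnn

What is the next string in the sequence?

ssssssfffffffffffffffnnnnnn

Term n consists of n+1 s's, followed by 3n f's, followed by n+1 n's (n = 1, 2, …).
Setting n = 5 gives 6, 15, 6 characters in each block.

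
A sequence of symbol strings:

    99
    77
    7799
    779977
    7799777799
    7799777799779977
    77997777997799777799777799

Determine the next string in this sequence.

This is a Fibonacci-style word recurrence s(k) = s(k−1)·s(k−2): e.g. 77·99 = 7799.
The next term joins 77997777997799777799777799 and 7799777799779977.

779977779977997777997777997799777799779977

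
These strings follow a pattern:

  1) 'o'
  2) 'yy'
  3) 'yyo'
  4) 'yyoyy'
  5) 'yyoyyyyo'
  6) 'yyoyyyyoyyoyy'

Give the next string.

This is a Fibonacci-style word recurrence s(k) = s(k−1)·s(k−2): e.g. yy·o = yyo.
Continuing: yyoyyyyoyyoyy · yyoyyyyo gives term 7.

yyoyyyyoyyoyyyyoyyyyo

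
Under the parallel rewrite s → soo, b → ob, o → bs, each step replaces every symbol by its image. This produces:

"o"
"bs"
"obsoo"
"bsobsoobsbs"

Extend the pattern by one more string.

Apply φ to bsobsoobsbs symbol by symbol: b→ob, s→soo, o→bs, b→ob, s→soo, o→bs, o→bs, b→ob, s→soo, b→ob, s→soo; joined: ob soo bs ob soo bs bs ob soo ob soo.

obsoobsobsoobsbsobsooobsoo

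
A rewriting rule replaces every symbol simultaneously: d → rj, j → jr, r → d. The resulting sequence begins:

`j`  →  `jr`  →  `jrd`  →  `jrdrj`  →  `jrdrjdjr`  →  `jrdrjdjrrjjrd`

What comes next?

Applying the rule to each of the 13 symbols of jrdrjdjrrjjrd gives the pieces jr d rj d jr rj jr d d jr jr d rj, which concatenate to the answer.

jrdrjdjrrjjrddjrjrdrj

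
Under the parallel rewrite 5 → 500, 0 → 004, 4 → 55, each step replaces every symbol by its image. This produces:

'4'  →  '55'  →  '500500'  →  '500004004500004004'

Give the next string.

φ(500004004500004004) expands symbol-by-symbol to 500 004 004 004 004 55 004 004 55 500 004 004 004 004 55 004 004 55; joining the 18 pieces gives the next term.

50000400400400455004004555000040040040045500400455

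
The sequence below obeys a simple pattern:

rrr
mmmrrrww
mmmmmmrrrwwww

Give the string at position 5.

mmmmmmmmmmmmrrrwwwwwwww

Each term wraps the previous one in mmm on the left and ww on the right.
From mmmmmmrrrwwww, 2 further steps: mmmmmmrrrwwww → mmmmmmmmmrrrwwwwww → (answer).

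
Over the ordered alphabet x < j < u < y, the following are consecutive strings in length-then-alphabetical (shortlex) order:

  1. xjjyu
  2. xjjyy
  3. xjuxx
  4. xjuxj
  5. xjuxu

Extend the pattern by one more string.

Treat xjuxu as a base-4 numeral over the given alphabet and add one, carrying through any trailing y's.

xjuxy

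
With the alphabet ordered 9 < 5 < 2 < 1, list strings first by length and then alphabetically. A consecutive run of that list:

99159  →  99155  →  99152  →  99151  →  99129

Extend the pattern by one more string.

99125

Find the rightmost character of 99129 below 1, bump it to the next letter, and reset everything to its right to 9.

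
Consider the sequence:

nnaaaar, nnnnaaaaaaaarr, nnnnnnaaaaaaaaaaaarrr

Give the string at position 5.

Each string has the form n^{2n} a^{4n} r^{n} (n = 1, 2, …).
For term 5, n = 5, so the run lengths are 10, 20, 5.

nnnnnnnnnnaaaaaaaaaaaaaaaaaaaarrrrr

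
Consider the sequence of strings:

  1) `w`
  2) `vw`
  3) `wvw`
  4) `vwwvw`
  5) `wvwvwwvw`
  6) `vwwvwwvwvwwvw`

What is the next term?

This is a Fibonacci-style word recurrence s(k) = s(k−2)·s(k−1): e.g. w·vw = wvw.
So term 7 is wvwvwwvw·vwwvwwvwvwwvw.

wvwvwwvwvwwvwwvwvwwvw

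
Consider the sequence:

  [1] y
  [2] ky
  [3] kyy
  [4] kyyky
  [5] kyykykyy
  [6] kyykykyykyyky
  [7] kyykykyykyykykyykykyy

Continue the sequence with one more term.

This is a Fibonacci-style word recurrence s(k) = s(k−1)·s(k−2): e.g. ky·y = kyy.
The next term joins kyykykyykyykykyykykyy and kyykykyykyyky.

kyykykyykyykykyykykyykyykykyykyyky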